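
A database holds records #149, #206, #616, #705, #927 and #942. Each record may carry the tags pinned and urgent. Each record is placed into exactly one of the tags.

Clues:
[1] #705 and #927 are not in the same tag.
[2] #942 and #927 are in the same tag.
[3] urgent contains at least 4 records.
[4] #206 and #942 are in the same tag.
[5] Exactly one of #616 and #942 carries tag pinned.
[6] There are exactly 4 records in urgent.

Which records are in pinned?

pinned = {#616, #705}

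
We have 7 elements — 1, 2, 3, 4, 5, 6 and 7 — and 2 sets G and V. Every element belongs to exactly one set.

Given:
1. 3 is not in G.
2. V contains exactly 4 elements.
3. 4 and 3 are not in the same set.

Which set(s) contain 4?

4: G

From (1): 3 ∉ G.
Only one set left: 3 ∈ V.
(3): 4 ∉ V.
Only one set left: 4 ∈ G.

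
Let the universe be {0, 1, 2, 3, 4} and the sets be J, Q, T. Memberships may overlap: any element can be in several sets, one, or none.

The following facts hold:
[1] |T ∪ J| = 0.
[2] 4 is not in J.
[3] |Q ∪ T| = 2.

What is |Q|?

2

From (2): 4 ∉ J.
Suppose 0 ∈ J: no assignment then satisfies all the clues, so 0 ∉ J.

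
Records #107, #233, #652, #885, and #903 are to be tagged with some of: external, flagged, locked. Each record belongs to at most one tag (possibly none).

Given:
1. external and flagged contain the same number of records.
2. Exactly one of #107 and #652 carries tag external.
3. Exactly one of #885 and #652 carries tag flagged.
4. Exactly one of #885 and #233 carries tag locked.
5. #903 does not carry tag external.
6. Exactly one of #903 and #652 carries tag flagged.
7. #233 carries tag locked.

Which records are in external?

external = {#107}

From (5): #903 ∉ external.
From (7): #233 ∈ locked.
(4) (exactly one): #885 ∉ locked.
Suppose #107 ∉ external: no assignment then satisfies all the clues, so #107 ∈ external.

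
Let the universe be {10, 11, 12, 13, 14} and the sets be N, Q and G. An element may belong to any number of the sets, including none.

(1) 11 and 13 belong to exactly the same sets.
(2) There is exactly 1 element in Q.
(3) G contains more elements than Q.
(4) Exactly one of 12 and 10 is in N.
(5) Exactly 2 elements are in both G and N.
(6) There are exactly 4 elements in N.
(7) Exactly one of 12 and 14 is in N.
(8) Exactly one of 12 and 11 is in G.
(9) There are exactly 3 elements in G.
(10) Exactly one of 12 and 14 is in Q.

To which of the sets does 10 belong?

10: G, N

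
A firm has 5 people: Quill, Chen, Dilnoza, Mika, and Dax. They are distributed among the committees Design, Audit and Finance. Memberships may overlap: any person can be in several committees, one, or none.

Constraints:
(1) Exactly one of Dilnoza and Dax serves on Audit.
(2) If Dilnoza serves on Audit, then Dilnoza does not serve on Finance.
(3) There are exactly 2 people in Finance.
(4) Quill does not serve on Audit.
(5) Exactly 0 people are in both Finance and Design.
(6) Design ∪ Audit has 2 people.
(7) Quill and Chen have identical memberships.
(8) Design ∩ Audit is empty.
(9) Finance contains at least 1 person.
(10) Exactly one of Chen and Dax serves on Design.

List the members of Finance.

Finance = {Chen, Quill}

From (4): Quill ∉ Audit.
(7): Chen matches Quill: Chen ∉ Audit.
Suppose Quill ∉ Finance: no assignment then satisfies all the clues, so Quill ∈ Finance.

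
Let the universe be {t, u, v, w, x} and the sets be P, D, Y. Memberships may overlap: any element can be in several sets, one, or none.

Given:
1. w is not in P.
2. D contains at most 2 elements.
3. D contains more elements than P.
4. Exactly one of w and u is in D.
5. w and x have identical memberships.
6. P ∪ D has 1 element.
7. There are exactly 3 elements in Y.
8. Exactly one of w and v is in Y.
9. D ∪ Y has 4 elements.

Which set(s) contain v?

v: none

From (1): w ∉ P.
(5): x matches w: x ∉ P.
Suppose v ∈ P: no assignment then satisfies all the clues, so v ∉ P.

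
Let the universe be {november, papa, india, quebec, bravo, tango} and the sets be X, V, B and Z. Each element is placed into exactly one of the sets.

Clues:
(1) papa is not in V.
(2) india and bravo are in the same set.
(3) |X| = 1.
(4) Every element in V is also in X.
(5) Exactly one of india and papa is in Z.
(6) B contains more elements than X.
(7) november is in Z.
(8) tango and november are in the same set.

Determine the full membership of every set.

X = {quebec}; V = {}; B = {bravo, india}; Z = {november, papa, tango}

From (1): papa ∉ V.
From (7): november ∈ Z.
(8): tango matches november: tango ∉ X.
(8): tango matches november: tango ∉ V.
(8): tango matches november: tango ∉ B.
(8): tango matches november: tango ∈ Z.
Suppose papa ∈ X: no assignment then satisfies all the clues, so papa ∉ X.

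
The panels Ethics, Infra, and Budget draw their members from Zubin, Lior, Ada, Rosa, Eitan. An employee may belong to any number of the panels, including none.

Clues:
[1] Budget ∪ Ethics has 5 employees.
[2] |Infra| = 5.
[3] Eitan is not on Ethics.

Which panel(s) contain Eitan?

Eitan: Budget, Infra

From (3): Eitan ∉ Ethics.
(2): only 5 candidates remain for Infra, so all are in.
Suppose Eitan ∉ Budget: no assignment then satisfies all the clues, so Eitan ∈ Budget.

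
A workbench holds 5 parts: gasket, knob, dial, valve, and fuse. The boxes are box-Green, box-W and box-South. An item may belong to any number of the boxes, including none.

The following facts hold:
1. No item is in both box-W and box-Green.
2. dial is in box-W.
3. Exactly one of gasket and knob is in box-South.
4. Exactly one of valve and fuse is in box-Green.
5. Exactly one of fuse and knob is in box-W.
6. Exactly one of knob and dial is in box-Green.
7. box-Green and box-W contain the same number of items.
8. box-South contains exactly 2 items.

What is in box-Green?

box-Green = {knob, valve}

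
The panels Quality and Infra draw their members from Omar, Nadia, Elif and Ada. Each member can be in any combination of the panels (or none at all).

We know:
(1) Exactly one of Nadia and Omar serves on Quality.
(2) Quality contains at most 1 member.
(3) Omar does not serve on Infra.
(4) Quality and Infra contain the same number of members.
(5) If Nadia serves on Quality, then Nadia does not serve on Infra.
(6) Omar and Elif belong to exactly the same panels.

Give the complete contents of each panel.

Quality = {Nadia}; Infra = {Ada}

From (3): Omar ∉ Infra.
(6): Elif matches Omar: Elif ∉ Infra.
Suppose Omar ∈ Quality: no assignment then satisfies all the clues, so Omar ∉ Quality.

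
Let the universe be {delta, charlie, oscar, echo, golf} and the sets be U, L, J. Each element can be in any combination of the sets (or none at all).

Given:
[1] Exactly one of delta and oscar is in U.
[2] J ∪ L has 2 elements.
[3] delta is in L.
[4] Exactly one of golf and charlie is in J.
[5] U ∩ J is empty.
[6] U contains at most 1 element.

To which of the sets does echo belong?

echo: none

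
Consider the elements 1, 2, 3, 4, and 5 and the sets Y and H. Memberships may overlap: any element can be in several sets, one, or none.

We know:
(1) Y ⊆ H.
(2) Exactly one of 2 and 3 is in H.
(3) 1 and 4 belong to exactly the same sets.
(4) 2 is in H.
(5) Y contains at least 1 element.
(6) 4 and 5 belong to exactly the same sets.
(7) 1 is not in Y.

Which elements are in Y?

Y = {2}

From (4): 2 ∈ H.
From (7): 1 ∉ Y.
(2) (exactly one): 3 ∉ H.
(3): 4 matches 1: 4 ∉ Y.
(6): 5 matches 4: 5 ∉ Y.
(1) contrapositive: 3 ∉ Y.
(5): only 1 candidates remain for Y, so all are in.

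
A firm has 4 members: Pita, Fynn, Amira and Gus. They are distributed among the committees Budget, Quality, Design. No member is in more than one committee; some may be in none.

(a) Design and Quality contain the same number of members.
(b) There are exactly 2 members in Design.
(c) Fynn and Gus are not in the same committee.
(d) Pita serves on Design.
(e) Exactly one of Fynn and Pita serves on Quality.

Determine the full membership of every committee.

From (d): Pita ∈ Design.
(e) (exactly one): Fynn ∈ Quality.
(c): Gus ∉ Quality.
Suppose Amira ∈ Budget: no assignment then satisfies all the clues, so Amira ∉ Budget.

Budget = {}; Quality = {Amira, Fynn}; Design = {Gus, Pita}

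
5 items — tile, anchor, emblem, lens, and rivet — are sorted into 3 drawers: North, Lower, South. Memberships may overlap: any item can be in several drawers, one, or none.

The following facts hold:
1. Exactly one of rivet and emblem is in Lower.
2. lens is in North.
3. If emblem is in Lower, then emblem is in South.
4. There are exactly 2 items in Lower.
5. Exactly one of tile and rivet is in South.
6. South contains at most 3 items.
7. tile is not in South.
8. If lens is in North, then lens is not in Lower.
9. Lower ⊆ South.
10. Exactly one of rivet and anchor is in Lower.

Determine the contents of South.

South = {anchor, emblem, rivet}

From (2): lens ∈ North.
From (7): tile ∉ South.
(5) (exactly one): rivet ∈ South.
(8): lens ∉ Lower.
(9) contrapositive: tile ∉ Lower.
Suppose anchor ∉ South: no assignment then satisfies all the clues, so anchor ∈ South.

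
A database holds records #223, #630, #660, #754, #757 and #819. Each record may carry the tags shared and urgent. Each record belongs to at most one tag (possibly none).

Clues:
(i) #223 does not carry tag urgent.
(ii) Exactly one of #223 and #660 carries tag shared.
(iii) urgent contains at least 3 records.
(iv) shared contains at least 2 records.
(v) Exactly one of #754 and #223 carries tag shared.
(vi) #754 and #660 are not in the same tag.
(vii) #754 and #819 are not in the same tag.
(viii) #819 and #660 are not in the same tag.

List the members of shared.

shared = {#223, #819}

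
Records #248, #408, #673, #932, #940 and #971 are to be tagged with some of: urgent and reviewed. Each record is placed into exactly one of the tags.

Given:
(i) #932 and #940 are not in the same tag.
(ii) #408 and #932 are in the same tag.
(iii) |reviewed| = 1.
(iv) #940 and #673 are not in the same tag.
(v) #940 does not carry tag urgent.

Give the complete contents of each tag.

urgent = {#248, #408, #673, #932, #971}; reviewed = {#940}

From (v): #940 ∉ urgent.
Only one tag left: #940 ∈ reviewed.
(i): #932 ∉ reviewed.
(ii): #408 matches #932: #408 ∉ reviewed.
(iii): reviewed already has 1, so the rest are out.
Only one tag left: #248 ∈ urgent.
Only one tag left: #408 ∈ urgent.
Only one tag left: #673 ∈ urgent.
Only one tag left: #932 ∈ urgent.
Only one tag left: #971 ∈ urgent.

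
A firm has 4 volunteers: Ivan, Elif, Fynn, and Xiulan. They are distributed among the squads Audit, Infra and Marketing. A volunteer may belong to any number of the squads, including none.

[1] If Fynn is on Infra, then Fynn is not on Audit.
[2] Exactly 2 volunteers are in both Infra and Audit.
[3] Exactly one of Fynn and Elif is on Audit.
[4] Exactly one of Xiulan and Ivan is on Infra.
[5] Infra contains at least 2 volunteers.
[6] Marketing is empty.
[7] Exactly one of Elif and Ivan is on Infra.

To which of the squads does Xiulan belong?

(6): Marketing already has 0, so the rest are out.
Suppose Xiulan ∉ Audit: no assignment then satisfies all the clues, so Xiulan ∈ Audit.

Xiulan: Audit, Infra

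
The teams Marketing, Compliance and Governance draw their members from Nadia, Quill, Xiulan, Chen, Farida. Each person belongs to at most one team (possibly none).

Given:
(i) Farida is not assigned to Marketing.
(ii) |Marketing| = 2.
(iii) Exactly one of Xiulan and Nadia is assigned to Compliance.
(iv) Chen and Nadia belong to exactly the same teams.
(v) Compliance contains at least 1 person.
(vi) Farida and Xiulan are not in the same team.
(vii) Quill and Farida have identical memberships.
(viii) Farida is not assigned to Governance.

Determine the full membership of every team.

Marketing = {Chen, Nadia}; Compliance = {Xiulan}; Governance = {}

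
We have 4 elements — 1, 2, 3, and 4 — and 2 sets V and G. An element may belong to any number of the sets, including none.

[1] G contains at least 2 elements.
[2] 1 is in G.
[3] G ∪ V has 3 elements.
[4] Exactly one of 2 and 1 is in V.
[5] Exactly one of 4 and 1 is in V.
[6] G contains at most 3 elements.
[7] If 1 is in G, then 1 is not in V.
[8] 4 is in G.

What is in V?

V = {2, 4}

From (2): 1 ∈ G.
From (8): 4 ∈ G.
(7): 1 ∉ V.
(4) (exactly one): 2 ∈ V.
(5) (exactly one): 4 ∈ V.
Suppose 3 ∈ V: no assignment then satisfies all the clues, so 3 ∉ V.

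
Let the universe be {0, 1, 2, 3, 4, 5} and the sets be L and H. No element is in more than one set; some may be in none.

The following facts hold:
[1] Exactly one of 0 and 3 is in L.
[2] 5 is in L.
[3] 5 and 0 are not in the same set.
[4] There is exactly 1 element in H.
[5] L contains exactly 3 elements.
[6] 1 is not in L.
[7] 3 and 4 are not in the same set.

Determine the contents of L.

L = {2, 3, 5}

From (2): 5 ∈ L.
From (6): 1 ∉ L.
(3): 0 ∉ L.
(1) (exactly one): 3 ∈ L.
(7): 4 ∉ L.
(5): only 3 candidates remain for L, so all are in.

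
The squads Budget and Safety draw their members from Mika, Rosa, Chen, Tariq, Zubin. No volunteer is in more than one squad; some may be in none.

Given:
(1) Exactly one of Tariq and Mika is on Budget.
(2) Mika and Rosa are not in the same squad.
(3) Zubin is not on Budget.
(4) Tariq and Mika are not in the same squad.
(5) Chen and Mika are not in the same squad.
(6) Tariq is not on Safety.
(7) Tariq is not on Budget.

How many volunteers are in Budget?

1

From (3): Zubin ∉ Budget.
From (6): Tariq ∉ Safety.
From (7): Tariq ∉ Budget.
(1) (exactly one): Mika ∈ Budget.
(2): Rosa ∉ Budget.
(5): Chen ∉ Budget.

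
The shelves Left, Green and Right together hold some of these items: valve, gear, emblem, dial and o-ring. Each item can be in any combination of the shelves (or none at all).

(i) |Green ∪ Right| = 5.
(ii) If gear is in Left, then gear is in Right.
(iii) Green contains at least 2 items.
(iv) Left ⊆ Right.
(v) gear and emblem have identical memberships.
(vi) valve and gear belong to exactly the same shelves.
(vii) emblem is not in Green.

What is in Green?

From (vii): emblem ∉ Green.
(v): gear matches emblem: gear ∉ Green.
(vi): valve matches gear: valve ∉ Green.
(iii): only 2 candidates remain for Green, so all are in.

Green = {dial, o-ring}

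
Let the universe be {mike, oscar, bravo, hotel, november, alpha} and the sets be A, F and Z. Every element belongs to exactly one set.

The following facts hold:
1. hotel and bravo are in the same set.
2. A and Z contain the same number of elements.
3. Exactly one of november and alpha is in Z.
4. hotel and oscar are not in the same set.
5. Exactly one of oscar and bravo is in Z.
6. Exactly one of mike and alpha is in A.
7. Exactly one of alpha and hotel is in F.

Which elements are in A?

A = {mike, november}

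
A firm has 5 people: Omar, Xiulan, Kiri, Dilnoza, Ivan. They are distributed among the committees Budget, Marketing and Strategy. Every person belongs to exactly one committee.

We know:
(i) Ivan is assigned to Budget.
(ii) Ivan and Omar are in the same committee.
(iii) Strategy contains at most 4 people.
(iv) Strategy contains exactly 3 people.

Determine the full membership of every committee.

From (i): Ivan ∈ Budget.
(ii): Omar matches Ivan: Omar ∈ Budget.
(iv): only 3 candidates remain for Strategy, so all are in.

Budget = {Ivan, Omar}; Marketing = {}; Strategy = {Dilnoza, Kiri, Xiulan}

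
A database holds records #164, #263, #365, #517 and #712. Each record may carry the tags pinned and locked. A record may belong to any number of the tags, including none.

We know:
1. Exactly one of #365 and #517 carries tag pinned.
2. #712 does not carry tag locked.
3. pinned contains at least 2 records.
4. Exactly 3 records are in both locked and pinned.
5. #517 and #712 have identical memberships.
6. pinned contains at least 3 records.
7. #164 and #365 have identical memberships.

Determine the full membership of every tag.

pinned = {#164, #263, #365}; locked = {#164, #263, #365}

From (2): #712 ∉ locked.
(5): #517 matches #712: #517 ∉ locked.
Suppose #164 ∉ pinned: no assignment then satisfies all the clues, so #164 ∈ pinned.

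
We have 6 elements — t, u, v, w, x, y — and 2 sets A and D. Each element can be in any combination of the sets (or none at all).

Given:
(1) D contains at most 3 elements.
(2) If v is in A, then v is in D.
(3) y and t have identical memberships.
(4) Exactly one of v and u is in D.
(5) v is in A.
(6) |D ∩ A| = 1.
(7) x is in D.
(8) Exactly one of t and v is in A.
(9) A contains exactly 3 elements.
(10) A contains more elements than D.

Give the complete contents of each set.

A = {u, v, w}; D = {v, x}

From (5): v ∈ A.
From (7): x ∈ D.
(2): v ∈ D.
(4) (exactly one): u ∉ D.
(8) (exactly one): t ∉ A.
(3): y matches t: y ∉ A.
Suppose t ∈ D: no assignment then satisfies all the clues, so t ∉ D.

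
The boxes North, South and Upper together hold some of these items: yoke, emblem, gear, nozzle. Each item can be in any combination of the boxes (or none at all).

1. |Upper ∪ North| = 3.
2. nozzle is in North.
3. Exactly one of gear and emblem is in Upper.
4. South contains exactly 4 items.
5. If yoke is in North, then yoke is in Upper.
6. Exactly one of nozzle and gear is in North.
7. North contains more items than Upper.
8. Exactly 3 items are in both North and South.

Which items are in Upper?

Upper = {emblem, yoke}

From (2): nozzle ∈ North.
(4): only 4 candidates remain for South, so all are in.
(6) (exactly one): gear ∉ North.
Suppose yoke ∉ Upper: no assignment then satisfies all the clues, so yoke ∈ Upper.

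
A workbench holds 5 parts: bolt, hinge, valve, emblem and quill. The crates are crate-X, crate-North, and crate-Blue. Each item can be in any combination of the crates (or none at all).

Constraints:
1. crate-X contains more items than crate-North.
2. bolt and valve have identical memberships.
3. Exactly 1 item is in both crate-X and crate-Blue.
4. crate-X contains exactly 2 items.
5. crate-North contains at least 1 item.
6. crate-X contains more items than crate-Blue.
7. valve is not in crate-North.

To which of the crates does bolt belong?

bolt: none

From (7): valve ∉ crate-North.
(2): bolt matches valve: bolt ∉ crate-North.
Suppose bolt ∈ crate-X: no assignment then satisfies all the clues, so bolt ∉ crate-X.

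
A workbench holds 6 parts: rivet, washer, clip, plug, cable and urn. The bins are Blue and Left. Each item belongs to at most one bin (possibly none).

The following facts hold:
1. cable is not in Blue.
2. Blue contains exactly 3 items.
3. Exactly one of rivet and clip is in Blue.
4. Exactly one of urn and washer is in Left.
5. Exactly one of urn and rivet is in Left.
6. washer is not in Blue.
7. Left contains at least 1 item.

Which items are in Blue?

Blue = {clip, plug, urn}

From (1): cable ∉ Blue.
From (6): washer ∉ Blue.
Suppose rivet ∈ Blue: no assignment then satisfies all the clues, so rivet ∉ Blue.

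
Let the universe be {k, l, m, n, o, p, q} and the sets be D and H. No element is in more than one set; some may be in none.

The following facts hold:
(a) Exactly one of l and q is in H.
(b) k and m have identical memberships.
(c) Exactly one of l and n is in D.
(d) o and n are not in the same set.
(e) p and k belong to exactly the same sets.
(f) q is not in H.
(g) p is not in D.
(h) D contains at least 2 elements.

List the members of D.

D = {n, q}

From (f): q ∉ H.
From (g): p ∉ D.
(a) (exactly one): l ∈ H.
(c) (exactly one): n ∈ D.
(d): o ∉ D.
(e): k matches p: k ∉ D.
(b): m matches k: m ∉ D.
(h): only 2 candidates remain for D, so all are in.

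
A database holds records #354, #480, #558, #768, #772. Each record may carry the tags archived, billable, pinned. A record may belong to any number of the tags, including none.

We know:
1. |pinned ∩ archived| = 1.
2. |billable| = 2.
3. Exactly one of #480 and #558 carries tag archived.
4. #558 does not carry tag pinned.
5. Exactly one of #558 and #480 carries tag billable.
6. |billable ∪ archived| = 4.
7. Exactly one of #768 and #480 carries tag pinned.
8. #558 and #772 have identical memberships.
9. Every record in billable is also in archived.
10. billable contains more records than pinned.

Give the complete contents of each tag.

archived = {#354, #558, #768, #772}; billable = {#558, #772}; pinned = {#768}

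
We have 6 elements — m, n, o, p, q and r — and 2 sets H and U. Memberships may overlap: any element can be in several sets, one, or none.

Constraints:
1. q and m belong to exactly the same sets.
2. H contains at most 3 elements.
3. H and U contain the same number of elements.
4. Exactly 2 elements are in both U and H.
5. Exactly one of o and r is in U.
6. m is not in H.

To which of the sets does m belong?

From (6): m ∉ H.
(1): q matches m: q ∉ H.
Suppose m ∈ U: no assignment then satisfies all the clues, so m ∉ U.

m: none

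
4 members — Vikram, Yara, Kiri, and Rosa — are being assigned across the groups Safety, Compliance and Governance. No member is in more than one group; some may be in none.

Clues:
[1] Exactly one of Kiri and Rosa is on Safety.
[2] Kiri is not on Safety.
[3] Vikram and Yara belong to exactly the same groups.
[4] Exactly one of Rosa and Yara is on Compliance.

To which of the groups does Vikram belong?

Vikram: Compliance

From (2): Kiri ∉ Safety.
(1) (exactly one): Rosa ∈ Safety.
(4) (exactly one): Yara ∈ Compliance.
(3): Vikram matches Yara: Vikram ∉ Safety.
(3): Vikram matches Yara: Vikram ∈ Compliance.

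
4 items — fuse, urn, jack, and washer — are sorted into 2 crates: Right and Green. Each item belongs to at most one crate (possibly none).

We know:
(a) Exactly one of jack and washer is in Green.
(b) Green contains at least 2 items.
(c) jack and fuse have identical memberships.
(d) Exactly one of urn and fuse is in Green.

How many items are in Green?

2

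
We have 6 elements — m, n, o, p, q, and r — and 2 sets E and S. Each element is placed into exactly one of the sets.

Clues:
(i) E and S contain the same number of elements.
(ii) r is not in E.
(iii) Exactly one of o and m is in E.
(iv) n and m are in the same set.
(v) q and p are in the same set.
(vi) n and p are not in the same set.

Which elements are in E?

E = {o, p, q}

From (ii): r ∉ E.
Only one set left: r ∈ S.
Suppose m ∈ E: no assignment then satisfies all the clues, so m ∉ E.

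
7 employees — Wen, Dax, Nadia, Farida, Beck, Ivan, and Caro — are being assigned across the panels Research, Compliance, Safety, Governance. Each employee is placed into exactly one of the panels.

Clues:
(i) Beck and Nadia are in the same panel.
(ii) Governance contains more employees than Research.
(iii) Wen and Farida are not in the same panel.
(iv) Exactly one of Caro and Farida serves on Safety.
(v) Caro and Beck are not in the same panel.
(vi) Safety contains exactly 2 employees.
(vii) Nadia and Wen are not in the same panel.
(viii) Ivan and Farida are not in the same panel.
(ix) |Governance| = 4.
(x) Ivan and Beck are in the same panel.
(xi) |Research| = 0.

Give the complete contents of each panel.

Research = {}; Compliance = {Farida}; Safety = {Caro, Wen}; Governance = {Beck, Dax, Ivan, Nadia}

(xi): Research already has 0, so the rest are out.
Suppose Wen ∈ Compliance: no assignment then satisfies all the clues, so Wen ∉ Compliance.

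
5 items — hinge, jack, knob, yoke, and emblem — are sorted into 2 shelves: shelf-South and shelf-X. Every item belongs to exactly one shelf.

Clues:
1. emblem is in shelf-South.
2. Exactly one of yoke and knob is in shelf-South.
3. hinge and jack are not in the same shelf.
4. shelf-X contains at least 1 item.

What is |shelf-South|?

3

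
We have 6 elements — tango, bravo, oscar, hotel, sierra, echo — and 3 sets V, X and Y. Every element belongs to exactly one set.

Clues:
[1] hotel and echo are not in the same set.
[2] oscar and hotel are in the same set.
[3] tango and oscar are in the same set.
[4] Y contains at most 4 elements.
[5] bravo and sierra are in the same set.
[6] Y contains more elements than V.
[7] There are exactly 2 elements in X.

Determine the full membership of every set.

V = {echo}; X = {bravo, sierra}; Y = {hotel, oscar, tango}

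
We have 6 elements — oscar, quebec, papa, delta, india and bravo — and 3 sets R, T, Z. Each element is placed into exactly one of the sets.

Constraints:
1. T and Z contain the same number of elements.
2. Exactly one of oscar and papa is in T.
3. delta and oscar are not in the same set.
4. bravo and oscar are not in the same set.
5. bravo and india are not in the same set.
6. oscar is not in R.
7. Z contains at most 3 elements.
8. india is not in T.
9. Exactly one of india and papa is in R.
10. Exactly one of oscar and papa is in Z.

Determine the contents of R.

R = {delta, india}

From (6): oscar ∉ R.
From (8): india ∉ T.
Suppose quebec ∈ R: no assignment then satisfies all the clues, so quebec ∉ R.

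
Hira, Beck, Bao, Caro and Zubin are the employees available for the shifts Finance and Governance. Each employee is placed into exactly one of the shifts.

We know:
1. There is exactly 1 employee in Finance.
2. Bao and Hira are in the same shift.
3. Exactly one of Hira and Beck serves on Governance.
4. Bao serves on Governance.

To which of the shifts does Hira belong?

From (4): Bao ∈ Governance.
(2): Hira matches Bao: Hira ∉ Finance.
(2): Hira matches Bao: Hira ∈ Governance.
(3) (exactly one): Beck ∉ Governance.
Only one shift left: Beck ∈ Finance.
(1): Finance already has 1, so the rest are out.
Only one shift left: Caro ∈ Governance.
Only one shift left: Zubin ∈ Governance.

Hira: Governance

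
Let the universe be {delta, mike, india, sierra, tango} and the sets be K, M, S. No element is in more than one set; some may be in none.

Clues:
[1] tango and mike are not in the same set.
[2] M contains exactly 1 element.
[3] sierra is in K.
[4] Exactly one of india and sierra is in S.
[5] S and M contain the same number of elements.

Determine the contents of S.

S = {india}

From (3): sierra ∈ K.
(4) (exactly one): india ∈ S.
Suppose delta ∈ S: no assignment then satisfies all the clues, so delta ∉ S.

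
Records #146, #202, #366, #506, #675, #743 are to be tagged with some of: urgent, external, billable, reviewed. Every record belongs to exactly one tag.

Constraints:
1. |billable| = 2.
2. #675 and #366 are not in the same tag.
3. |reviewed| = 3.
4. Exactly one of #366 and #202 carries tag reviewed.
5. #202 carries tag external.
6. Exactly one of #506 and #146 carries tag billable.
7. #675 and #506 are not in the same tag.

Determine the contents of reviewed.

reviewed = {#366, #506, #743}

From (5): #202 ∈ external.
(4) (exactly one): #366 ∈ reviewed.
(2): #675 ∉ reviewed.
Suppose #146 ∈ reviewed: no assignment then satisfies all the clues, so #146 ∉ reviewed.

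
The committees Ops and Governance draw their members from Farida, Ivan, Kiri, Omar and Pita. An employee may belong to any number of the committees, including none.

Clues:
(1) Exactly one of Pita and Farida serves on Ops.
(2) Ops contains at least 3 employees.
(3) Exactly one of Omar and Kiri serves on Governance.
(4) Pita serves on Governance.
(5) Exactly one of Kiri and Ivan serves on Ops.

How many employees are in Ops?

3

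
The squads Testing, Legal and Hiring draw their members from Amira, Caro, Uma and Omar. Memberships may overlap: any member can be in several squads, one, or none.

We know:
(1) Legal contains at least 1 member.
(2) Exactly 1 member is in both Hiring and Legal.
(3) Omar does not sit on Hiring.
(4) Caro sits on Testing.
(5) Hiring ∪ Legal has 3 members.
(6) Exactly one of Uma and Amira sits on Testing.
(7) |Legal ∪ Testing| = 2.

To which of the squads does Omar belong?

Omar: none

From (3): Omar ∉ Hiring.
From (4): Caro ∈ Testing.
Suppose Omar ∈ Testing: no assignment then satisfies all the clues, so Omar ∉ Testing.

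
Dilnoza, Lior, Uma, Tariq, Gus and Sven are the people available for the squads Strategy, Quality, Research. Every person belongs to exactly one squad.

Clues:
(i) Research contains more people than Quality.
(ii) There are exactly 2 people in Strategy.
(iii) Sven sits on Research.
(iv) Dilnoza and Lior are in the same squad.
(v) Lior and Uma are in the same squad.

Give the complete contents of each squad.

Strategy = {Gus, Tariq}; Quality = {}; Research = {Dilnoza, Lior, Sven, Uma}

From (iii): Sven ∈ Research.
Suppose Dilnoza ∈ Strategy: no assignment then satisfies all the clues, so Dilnoza ∉ Strategy.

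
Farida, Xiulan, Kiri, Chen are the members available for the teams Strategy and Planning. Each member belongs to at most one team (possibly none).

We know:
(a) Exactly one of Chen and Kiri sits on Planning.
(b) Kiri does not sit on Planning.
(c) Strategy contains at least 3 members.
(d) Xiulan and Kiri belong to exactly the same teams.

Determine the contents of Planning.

From (b): Kiri ∉ Planning.
(a) (exactly one): Chen ∈ Planning.
(c): only 3 candidates remain for Strategy, so all are in.

Planning = {Chen}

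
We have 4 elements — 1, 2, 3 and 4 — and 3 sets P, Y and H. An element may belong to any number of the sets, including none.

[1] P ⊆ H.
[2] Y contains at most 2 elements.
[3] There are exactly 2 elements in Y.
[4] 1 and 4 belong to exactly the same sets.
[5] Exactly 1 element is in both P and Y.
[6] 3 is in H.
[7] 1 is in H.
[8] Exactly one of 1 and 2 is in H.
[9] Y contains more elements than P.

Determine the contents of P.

From (6): 3 ∈ H.
From (7): 1 ∈ H.
(4): 4 matches 1: 4 ∈ H.
(8) (exactly one): 2 ∉ H.
(1) contrapositive: 2 ∉ P.
Suppose 1 ∈ P: no assignment then satisfies all the clues, so 1 ∉ P.

P = {3}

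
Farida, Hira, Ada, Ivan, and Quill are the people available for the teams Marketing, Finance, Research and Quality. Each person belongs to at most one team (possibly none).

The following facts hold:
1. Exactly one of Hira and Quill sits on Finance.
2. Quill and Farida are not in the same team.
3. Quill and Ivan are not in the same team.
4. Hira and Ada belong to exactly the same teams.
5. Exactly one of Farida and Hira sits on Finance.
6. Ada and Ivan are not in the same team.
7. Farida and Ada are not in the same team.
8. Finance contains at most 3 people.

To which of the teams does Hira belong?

Hira: Finance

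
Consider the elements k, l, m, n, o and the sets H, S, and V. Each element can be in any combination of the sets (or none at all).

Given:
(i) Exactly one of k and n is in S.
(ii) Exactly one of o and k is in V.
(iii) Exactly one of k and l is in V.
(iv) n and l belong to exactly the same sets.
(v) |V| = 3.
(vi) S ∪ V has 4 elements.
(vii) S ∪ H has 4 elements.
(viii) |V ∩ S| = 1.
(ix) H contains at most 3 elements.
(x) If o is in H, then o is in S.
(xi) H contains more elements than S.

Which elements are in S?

S = {k, o}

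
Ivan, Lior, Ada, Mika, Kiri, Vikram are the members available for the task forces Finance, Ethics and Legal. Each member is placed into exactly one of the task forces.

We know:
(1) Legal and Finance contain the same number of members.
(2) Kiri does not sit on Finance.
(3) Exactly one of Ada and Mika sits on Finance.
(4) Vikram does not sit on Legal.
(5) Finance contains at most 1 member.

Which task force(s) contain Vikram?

Vikram: Ethics

From (2): Kiri ∉ Finance.
From (4): Vikram ∉ Legal.
Suppose Vikram ∈ Finance: no assignment then satisfies all the clues, so Vikram ∉ Finance.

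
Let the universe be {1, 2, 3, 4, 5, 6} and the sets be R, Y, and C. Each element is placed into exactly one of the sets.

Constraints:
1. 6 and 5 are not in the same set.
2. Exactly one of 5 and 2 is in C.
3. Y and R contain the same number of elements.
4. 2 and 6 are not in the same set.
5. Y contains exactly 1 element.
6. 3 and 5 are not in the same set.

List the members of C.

C = {1, 2, 3, 4}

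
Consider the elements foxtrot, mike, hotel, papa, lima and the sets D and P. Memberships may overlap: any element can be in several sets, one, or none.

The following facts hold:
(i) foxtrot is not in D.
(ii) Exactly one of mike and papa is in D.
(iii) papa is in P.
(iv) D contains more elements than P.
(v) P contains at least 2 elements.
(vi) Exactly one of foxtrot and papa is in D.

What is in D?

D = {hotel, lima, papa}

From (i): foxtrot ∉ D.
From (iii): papa ∈ P.
(vi) (exactly one): papa ∈ D.
(ii) (exactly one): mike ∉ D.
Suppose hotel ∉ D: no assignment then satisfies all the clues, so hotel ∈ D.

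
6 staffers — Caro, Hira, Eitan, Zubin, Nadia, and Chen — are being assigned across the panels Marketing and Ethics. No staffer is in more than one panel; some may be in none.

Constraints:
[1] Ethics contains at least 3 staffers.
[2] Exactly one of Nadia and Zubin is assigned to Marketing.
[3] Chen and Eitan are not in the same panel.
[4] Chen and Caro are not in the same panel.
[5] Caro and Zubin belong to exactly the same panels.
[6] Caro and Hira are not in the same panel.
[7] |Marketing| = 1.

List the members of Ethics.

Ethics = {Caro, Eitan, Zubin}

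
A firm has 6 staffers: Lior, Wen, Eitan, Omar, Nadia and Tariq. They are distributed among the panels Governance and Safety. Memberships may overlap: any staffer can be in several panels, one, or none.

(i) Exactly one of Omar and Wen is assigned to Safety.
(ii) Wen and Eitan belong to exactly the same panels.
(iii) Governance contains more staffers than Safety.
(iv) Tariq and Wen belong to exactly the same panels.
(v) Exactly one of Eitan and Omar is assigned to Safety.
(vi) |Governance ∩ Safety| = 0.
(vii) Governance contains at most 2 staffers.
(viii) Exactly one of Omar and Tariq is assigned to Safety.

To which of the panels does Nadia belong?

Nadia: Governance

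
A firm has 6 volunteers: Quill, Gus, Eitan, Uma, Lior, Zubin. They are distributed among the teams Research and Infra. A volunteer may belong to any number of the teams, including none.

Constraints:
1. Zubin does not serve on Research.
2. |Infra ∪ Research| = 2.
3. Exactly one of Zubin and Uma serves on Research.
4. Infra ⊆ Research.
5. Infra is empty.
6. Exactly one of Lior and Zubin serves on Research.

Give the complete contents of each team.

Research = {Lior, Uma}; Infra = {}

From (1): Zubin ∉ Research.
(3) (exactly one): Uma ∈ Research.
(4) contrapositive: Zubin ∉ Infra.
(5): Infra already has 0, so the rest are out.
(6) (exactly one): Lior ∈ Research.
Suppose Quill ∈ Research: no assignment then satisfies all the clues, so Quill ∉ Research.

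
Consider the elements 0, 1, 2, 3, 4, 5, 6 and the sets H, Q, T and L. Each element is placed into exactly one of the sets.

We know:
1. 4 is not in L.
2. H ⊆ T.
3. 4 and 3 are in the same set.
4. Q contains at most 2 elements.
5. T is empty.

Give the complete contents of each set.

H = {}; Q = {3, 4}; T = {}; L = {0, 1, 2, 5, 6}

From (1): 4 ∉ L.
(3): 3 matches 4: 3 ∉ L.
(5): T already has 0, so the rest are out.
(2) contrapositive: 0 ∉ H.
(2) contrapositive: 1 ∉ H.
(2) contrapositive: 2 ∉ H.
(2) contrapositive: 3 ∉ H.
(2) contrapositive: 4 ∉ H.
(2) contrapositive: 5 ∉ H.
(2) contrapositive: 6 ∉ H.
Only one set left: 3 ∈ Q.
Only one set left: 6 ∈ L.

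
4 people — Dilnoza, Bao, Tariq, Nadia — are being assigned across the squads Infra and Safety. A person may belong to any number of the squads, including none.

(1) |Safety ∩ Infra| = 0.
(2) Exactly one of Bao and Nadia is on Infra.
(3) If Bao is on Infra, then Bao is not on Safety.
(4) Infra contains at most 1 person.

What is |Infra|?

1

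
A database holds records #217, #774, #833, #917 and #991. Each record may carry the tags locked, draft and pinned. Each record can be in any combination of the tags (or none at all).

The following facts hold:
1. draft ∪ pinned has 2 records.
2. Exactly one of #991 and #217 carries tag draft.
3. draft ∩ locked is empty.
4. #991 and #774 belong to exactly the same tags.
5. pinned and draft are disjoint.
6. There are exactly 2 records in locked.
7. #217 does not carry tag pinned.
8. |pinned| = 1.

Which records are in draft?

draft = {#217}

From (7): #217 ∉ pinned.
Suppose #217 ∉ draft: no assignment then satisfies all the clues, so #217 ∈ draft.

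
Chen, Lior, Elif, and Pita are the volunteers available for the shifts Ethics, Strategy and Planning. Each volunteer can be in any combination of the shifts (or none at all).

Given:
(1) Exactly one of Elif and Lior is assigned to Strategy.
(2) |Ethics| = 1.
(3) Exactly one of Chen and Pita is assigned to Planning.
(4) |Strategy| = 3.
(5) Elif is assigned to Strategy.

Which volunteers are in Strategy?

From (5): Elif ∈ Strategy.
(1) (exactly one): Lior ∉ Strategy.
(4): only 3 candidates remain for Strategy, so all are in.

Strategy = {Chen, Elif, Pita}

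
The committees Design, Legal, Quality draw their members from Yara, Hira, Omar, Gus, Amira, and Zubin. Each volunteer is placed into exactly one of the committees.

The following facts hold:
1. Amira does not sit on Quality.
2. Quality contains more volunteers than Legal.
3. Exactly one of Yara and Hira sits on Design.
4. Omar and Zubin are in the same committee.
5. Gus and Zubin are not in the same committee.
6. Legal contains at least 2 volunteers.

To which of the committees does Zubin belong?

Zubin: Quality

From (1): Amira ∉ Quality.
Suppose Zubin ∈ Design: no assignment then satisfies all the clues, so Zubin ∉ Design.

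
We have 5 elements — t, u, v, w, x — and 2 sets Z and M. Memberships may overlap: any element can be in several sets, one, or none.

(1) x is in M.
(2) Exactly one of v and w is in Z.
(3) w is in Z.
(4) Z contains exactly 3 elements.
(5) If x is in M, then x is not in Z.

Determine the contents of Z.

Z = {t, u, w}

From (1): x ∈ M.
From (3): w ∈ Z.
(2) (exactly one): v ∉ Z.
(5): x ∉ Z.
(4): only 3 candidates remain for Z, so all are in.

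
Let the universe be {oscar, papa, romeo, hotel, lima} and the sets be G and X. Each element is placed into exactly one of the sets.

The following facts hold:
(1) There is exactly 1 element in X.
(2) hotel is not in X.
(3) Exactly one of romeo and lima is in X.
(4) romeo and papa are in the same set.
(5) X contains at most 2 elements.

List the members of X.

From (2): hotel ∉ X.
Only one set left: hotel ∈ G.
Suppose oscar ∈ X: no assignment then satisfies all the clues, so oscar ∉ X.

X = {lima}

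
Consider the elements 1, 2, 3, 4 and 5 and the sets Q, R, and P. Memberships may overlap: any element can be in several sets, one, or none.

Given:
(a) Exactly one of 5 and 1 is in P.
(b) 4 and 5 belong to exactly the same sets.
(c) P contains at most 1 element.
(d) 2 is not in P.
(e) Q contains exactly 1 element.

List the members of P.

From (d): 2 ∉ P.
Suppose 1 ∉ P: no assignment then satisfies all the clues, so 1 ∈ P.

P = {1}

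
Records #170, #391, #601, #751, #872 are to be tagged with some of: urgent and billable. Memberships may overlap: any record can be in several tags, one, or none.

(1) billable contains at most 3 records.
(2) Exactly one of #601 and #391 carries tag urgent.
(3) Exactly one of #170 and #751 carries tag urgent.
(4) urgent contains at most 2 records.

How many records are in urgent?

2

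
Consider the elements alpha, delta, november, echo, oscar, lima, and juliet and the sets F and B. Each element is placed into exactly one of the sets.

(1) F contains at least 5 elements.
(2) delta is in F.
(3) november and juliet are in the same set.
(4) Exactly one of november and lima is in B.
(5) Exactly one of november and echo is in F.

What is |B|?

2

From (2): delta ∈ F.
Suppose alpha ∉ F: no assignment then satisfies all the clues, so alpha ∈ F.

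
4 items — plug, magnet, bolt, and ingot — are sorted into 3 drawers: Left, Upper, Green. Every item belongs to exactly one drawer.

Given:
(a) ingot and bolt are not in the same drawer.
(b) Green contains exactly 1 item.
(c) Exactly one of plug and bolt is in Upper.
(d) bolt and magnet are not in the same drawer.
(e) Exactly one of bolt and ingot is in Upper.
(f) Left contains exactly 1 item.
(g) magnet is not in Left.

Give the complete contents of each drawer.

Left = {bolt}; Upper = {ingot, plug}; Green = {magnet}

From (g): magnet ∉ Left.
Suppose plug ∈ Left: no assignment then satisfies all the clues, so plug ∉ Left.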